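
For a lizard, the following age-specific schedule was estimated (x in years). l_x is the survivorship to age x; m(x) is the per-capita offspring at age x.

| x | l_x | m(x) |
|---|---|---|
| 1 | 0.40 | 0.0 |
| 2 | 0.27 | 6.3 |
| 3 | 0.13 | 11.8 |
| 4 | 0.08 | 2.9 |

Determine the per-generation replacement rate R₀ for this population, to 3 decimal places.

3.467

R₀ = Σ l_x m(x):
  age 1: 0.40 × 0.0 = 0.0000
  age 2: 0.27 × 6.3 = 1.7010
  age 3: 0.13 × 11.8 = 1.5340
  age 4: 0.08 × 2.9 = 0.2320
R₀ = 0.0000 + 1.7010 + 1.5340 + 0.2320 = 3.4670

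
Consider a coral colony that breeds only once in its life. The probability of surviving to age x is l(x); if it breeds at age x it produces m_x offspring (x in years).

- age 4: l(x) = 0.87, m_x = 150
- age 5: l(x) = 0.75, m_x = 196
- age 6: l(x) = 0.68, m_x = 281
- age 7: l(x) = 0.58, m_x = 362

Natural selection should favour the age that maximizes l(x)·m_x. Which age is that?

Expected offspring if breeding at age x = l(x) × m_x:
  age 4: 0.87 × 150 = 130.500
  age 5: 0.75 × 196 = 147.000
  age 6: 0.68 × 281 = 191.080
  age 7: 0.58 × 362 = 209.960
Maximum at age 7 (209.960).

7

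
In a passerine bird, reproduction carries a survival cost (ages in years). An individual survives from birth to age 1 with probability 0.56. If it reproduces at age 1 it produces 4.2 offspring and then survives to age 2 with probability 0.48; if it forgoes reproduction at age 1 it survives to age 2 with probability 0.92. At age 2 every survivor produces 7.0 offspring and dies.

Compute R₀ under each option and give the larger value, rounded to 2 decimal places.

4.23

breed at age 1: R₀ = 0.56 × (4.2 + 0.48 × 7.0) = 0.56 × 7.5600 = 4.2336
delay to age 2: R₀ = 0.56 × (0.92 × 7.0) = 0.56 × 6.4400 = 3.6064
Higher: breed at age 1 (4.2336).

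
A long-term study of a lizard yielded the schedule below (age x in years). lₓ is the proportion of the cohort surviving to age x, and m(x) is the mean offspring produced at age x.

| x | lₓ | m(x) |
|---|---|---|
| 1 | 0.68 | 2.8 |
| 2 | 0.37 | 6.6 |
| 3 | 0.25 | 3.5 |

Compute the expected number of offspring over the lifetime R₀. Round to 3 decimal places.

R₀ = Σ lₓ m(x):
  age 1: 0.68 × 2.8 = 1.9040
  age 2: 0.37 × 6.6 = 2.4420
  age 3: 0.25 × 3.5 = 0.8750
R₀ = 1.9040 + 2.4420 + 0.8750 = 5.2210

5.221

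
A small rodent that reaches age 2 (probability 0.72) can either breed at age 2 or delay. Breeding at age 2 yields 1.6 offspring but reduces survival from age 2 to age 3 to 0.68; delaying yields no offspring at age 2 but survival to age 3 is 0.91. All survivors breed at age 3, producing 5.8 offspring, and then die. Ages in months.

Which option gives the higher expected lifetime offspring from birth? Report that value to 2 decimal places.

breed at age 2: R₀ = 0.72 × (1.6 + 0.68 × 5.8) = 0.72 × 5.5440 = 3.9917
delay to age 3: R₀ = 0.72 × (0.91 × 5.8) = 0.72 × 5.2780 = 3.8002
Higher: breed at age 2 (3.9917).

3.99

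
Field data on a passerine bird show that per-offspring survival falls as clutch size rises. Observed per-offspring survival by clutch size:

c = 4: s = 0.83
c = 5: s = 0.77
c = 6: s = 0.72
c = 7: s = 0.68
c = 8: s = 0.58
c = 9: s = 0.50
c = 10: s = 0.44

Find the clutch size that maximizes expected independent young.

Expected independent young = c × s(c):
  c=4: 4 × 0.83 = 3.320
  c=5: 5 × 0.77 = 3.850
  c=6: 6 × 0.72 = 4.320
  c=7: 7 × 0.68 = 4.760
  c=8: 8 × 0.58 = 4.640
  c=9: 9 × 0.50 = 4.500
  c=10: 10 × 0.44 = 4.400
Maximum at c = 7 (4.760 independent young).

7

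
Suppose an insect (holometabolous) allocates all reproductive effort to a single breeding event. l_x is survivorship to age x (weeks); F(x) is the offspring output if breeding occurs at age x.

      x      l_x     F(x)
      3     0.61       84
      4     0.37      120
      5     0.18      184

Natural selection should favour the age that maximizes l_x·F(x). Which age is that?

3

Expected offspring if breeding at age x = l_x × F(x):
  age 3: 0.61 × 84 = 51.240
  age 4: 0.37 × 120 = 44.400
  age 5: 0.18 × 184 = 33.120
Maximum at age 3 (51.240).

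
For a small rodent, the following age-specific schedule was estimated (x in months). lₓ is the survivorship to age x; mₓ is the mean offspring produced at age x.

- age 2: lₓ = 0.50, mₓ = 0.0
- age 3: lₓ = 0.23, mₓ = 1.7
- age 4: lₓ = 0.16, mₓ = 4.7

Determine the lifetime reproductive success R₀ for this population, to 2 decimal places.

1.14

R₀ = Σ lₓ mₓ:
  age 2: 0.50 × 0.0 = 0.0000
  age 3: 0.23 × 1.7 = 0.3910
  age 4: 0.16 × 4.7 = 0.7520
R₀ = 0.0000 + 0.3910 + 0.7520 = 1.1430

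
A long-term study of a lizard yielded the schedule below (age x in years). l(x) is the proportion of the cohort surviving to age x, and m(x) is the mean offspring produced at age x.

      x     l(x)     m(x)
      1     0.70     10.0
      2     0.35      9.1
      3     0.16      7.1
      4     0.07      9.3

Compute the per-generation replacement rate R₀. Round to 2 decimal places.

11.97

R₀ = Σ l(x) m(x):
  age 1: 0.70 × 10.0 = 7.0000
  age 2: 0.35 × 9.1 = 3.1850
  age 3: 0.16 × 7.1 = 1.1360
  age 4: 0.07 × 9.3 = 0.6510
R₀ = 7.0000 + 3.1850 + 1.1360 + 0.6510 = 11.9720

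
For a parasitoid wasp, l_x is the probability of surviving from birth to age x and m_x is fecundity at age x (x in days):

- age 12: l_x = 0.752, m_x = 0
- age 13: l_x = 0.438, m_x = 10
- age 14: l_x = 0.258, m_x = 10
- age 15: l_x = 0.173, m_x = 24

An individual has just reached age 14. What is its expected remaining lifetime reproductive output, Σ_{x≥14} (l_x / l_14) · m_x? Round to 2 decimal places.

26.09

l_14 = 0.258. Conditional survival from age 14 to x is l_x / l_14.
  x=14: (0.258/0.258) × 10 = 10.0000
  x=15: (0.173/0.258) × 24 = 16.0930
Sum = 10.0000 + 16.0930 = 26.0930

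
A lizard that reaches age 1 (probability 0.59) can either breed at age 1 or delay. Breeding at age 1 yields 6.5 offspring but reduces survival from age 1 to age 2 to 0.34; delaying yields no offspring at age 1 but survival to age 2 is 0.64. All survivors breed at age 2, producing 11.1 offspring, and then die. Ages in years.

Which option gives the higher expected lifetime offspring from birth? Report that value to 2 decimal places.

6.06

breed at age 1: R₀ = 0.59 × (6.5 + 0.34 × 11.1) = 0.59 × 10.2740 = 6.0617
delay to age 2: R₀ = 0.59 × (0.64 × 11.1) = 0.59 × 7.1040 = 4.1914
Higher: breed at age 1 (6.0617).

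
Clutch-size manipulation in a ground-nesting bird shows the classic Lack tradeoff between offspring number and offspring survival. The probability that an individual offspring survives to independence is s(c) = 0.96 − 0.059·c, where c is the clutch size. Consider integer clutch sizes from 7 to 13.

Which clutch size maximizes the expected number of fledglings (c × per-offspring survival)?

8

Expected fledglings = c × s(c):
  c=7: 7 × 0.547 = 3.829
  c=8: 8 × 0.488 = 3.904
  c=9: 9 × 0.429 = 3.861
  c=10: 10 × 0.370 = 3.700
  c=11: 11 × 0.311 = 3.421
  c=12: 12 × 0.252 = 3.024
  c=13: 13 × 0.193 = 2.509
Maximum at c = 8 (3.904 fledglings).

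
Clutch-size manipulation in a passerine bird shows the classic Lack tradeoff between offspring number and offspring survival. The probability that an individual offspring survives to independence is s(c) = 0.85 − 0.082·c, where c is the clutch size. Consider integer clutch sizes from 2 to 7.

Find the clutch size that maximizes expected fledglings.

5

Expected fledglings = c × s(c):
  c=2: 2 × 0.686 = 1.372
  c=3: 3 × 0.604 = 1.812
  c=4: 4 × 0.522 = 2.088
  c=5: 5 × 0.440 = 2.200
  c=6: 6 × 0.358 = 2.148
  c=7: 7 × 0.276 = 1.932
Maximum at c = 5 (2.200 fledglings).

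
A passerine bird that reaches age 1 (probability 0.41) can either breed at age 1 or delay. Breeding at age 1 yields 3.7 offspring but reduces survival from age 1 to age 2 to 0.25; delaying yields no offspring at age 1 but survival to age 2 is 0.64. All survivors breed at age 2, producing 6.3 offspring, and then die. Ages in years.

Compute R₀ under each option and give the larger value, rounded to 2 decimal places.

breed at age 1: R₀ = 0.41 × (3.7 + 0.25 × 6.3) = 0.41 × 5.2750 = 2.1627
delay to age 2: R₀ = 0.41 × (0.64 × 6.3) = 0.41 × 4.0320 = 1.6531
Higher: breed at age 1 (2.1627).

2.16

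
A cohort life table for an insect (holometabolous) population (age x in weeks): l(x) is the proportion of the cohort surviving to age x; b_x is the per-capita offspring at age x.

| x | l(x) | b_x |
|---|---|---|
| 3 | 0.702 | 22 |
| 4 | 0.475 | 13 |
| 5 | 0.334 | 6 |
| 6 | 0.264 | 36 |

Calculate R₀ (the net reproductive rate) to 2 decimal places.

33.13

R₀ = Σ l(x) b_x:
  age 3: 0.702 × 22 = 15.4440
  age 4: 0.475 × 13 = 6.1750
  age 5: 0.334 × 6 = 2.0040
  age 6: 0.264 × 36 = 9.5040
R₀ = 15.4440 + 6.1750 + 2.0040 + 9.5040 = 33.1270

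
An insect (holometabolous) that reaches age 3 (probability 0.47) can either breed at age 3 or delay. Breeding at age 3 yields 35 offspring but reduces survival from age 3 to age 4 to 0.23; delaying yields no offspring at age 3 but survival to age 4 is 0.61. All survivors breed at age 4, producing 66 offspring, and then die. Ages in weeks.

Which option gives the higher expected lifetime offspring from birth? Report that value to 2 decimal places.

breed at age 3: R₀ = 0.47 × (35 + 0.23 × 66) = 0.47 × 50.1800 = 23.5846
delay to age 4: R₀ = 0.47 × (0.61 × 66) = 0.47 × 40.2600 = 18.9222
Higher: breed at age 3 (23.5846).

23.58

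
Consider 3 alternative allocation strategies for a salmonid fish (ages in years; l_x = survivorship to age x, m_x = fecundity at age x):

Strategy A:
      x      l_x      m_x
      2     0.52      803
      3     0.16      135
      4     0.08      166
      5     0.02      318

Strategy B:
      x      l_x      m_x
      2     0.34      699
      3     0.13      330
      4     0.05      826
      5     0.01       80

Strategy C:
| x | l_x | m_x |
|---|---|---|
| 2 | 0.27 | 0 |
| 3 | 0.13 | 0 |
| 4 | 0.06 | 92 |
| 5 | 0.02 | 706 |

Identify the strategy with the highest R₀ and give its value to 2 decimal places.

Strategy A: R₀ = 0.52×803 + 0.16×135 + 0.08×166 + 0.02×318 = 458.8000
Strategy B: R₀ = 0.34×699 + 0.13×330 + 0.05×826 + 0.01×80 = 322.6600
Strategy C: R₀ = 0.27×0 + 0.13×0 + 0.06×92 + 0.02×706 = 19.6400
Highest R₀: strategy A with 458.8000.

458.80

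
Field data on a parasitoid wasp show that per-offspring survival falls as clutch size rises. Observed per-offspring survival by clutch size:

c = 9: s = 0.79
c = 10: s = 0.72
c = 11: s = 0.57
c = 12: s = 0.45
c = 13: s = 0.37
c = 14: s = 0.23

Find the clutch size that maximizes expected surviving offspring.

Expected surviving offspring = c × s(c):
  c=9: 9 × 0.79 = 7.110
  c=10: 10 × 0.72 = 7.200
  c=11: 11 × 0.57 = 6.270
  c=12: 12 × 0.45 = 5.400
  c=13: 13 × 0.37 = 4.810
  c=14: 14 × 0.23 = 3.220
Maximum at c = 10 (7.200 surviving offspring).

10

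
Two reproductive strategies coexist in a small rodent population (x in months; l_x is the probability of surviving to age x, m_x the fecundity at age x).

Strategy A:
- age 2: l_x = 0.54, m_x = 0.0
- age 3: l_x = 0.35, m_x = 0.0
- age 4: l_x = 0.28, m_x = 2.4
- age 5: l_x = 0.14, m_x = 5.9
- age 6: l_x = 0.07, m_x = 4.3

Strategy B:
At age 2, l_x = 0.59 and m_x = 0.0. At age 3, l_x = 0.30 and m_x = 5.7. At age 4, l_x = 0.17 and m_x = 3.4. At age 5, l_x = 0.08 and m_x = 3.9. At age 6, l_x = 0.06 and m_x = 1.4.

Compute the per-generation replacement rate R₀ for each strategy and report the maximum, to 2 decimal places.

2.68

Strategy A: R₀ = 0.54×0.0 + 0.35×0.0 + 0.28×2.4 + 0.14×5.9 + 0.07×4.3 = 1.7990
Strategy B: R₀ = 0.59×0.0 + 0.30×5.7 + 0.17×3.4 + 0.08×3.9 + 0.06×1.4 = 2.6840
Highest R₀: strategy B with 2.6840.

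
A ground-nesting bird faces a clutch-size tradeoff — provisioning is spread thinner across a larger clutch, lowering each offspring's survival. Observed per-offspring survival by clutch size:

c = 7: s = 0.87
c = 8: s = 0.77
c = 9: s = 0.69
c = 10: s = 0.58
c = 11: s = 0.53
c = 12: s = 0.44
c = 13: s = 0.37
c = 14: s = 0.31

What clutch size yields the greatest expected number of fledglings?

9

Expected fledglings = c × s(c):
  c=7: 7 × 0.87 = 6.090
  c=8: 8 × 0.77 = 6.160
  c=9: 9 × 0.69 = 6.210
  c=10: 10 × 0.58 = 5.800
  c=11: 11 × 0.53 = 5.830
  c=12: 12 × 0.44 = 5.280
  c=13: 13 × 0.37 = 4.810
  c=14: 14 × 0.31 = 4.340
Maximum at c = 9 (6.210 fledglings).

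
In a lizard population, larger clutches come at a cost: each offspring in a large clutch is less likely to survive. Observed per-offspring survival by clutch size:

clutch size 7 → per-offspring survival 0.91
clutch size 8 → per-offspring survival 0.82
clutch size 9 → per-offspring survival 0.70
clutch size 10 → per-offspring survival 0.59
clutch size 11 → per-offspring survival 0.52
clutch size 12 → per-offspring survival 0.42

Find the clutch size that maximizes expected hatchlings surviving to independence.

Expected hatchlings surviving to independence = c × s(c):
  c=7: 7 × 0.91 = 6.370
  c=8: 8 × 0.82 = 6.560
  c=9: 9 × 0.70 = 6.300
  c=10: 10 × 0.59 = 5.900
  c=11: 11 × 0.52 = 5.720
  c=12: 12 × 0.42 = 5.040
Maximum at c = 8 (6.560 hatchlings surviving to independence).

8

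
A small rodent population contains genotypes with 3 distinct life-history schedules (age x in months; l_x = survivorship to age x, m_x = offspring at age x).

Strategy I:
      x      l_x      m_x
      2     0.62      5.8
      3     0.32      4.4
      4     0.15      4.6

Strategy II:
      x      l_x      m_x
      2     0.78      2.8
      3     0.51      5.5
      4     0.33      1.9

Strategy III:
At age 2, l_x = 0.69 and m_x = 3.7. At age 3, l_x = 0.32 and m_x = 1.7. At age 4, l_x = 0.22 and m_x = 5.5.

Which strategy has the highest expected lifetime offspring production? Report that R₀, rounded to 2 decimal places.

5.69

Strategy I: R₀ = 0.62×5.8 + 0.32×4.4 + 0.15×4.6 = 5.6940
Strategy II: R₀ = 0.78×2.8 + 0.51×5.5 + 0.33×1.9 = 5.6160
Strategy III: R₀ = 0.69×3.7 + 0.32×1.7 + 0.22×5.5 = 4.3070
Highest R₀: strategy I with 5.6940.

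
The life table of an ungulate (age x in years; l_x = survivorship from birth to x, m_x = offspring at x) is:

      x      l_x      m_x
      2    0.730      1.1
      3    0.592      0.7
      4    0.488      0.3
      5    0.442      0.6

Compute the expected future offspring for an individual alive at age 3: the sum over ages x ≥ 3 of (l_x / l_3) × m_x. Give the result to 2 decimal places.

1.40

l_3 = 0.592. Conditional survival from age 3 to x is l_x / l_3.
  x=3: (0.592/0.592) × 0.7 = 0.7000
  x=4: (0.488/0.592) × 0.3 = 0.2473
  x=5: (0.442/0.592) × 0.6 = 0.4480
Sum = 0.7000 + 0.2473 + 0.4480 = 1.3953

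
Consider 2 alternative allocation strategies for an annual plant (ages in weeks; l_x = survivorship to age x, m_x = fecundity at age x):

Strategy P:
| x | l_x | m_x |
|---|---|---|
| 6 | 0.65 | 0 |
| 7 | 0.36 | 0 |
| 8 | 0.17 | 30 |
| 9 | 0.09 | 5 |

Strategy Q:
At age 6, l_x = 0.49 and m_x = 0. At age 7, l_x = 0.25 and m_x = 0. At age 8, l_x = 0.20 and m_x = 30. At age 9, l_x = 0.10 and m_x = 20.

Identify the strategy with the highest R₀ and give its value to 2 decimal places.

Strategy P: R₀ = 0.65×0 + 0.36×0 + 0.17×30 + 0.09×5 = 5.5500
Strategy Q: R₀ = 0.49×0 + 0.25×0 + 0.20×30 + 0.10×20 = 8.0000
Highest R₀: strategy Q with 8.0000.

8.00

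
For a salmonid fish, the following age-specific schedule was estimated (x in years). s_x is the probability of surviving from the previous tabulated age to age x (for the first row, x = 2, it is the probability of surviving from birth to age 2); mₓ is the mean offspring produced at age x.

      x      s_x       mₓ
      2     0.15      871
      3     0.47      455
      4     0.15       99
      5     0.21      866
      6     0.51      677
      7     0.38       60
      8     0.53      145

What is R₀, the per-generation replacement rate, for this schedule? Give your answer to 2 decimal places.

Survivorship from birth: l_x = s_2·s_3·…·s_x.
  l_2 = 0.15000
  l_3 = 0.07050
  l_4 = 0.01057
  l_5 = 0.00222
  l_6 = 0.00113
  l_7 = 0.00043
  l_8 = 0.00023
R₀ = Σ l_x mₓ:
  age 2: 0.15000 × 871 = 130.6500
  age 3: 0.07050 × 455 = 32.0775
  age 4: 0.01057 × 99 = 1.0464
  age 5: 0.00222 × 866 = 1.9225
  age 6: 0.00113 × 677 = 0.7650
  age 7: 0.00043 × 60 = 0.0258
  age 8: 0.00023 × 145 = 0.0333
R₀ = 130.6500 + 32.0775 + 1.0464 + 1.9225 + 0.7650 + 0.0258 + 0.0333 = 166.5206

166.52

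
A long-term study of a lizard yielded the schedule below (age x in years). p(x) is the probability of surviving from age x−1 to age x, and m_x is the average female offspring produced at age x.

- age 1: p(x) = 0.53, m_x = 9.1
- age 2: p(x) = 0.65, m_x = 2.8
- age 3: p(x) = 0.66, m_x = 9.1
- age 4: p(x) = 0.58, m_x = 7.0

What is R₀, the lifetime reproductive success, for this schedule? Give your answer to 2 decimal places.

Survivorship from birth: l_x = p_1·p_2·…·p_x.
  l_1 = 0.53000
  l_2 = 0.34450
  l_3 = 0.22737
  l_4 = 0.13187
R₀ = Σ l_x m_x:
  age 1: 0.53000 × 9.1 = 4.8230
  age 2: 0.34450 × 2.8 = 0.9646
  age 3: 0.22737 × 9.1 = 2.0691
  age 4: 0.13187 × 7.0 = 0.9231
R₀ = 4.8230 + 0.9646 + 2.0691 + 0.9231 = 8.7798

8.78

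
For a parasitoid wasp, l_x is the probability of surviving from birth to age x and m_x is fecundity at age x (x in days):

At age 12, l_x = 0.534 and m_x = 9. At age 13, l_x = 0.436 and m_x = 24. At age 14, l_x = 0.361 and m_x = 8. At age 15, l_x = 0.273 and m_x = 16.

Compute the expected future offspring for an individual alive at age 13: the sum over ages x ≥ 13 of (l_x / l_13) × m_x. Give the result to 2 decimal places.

40.64

l_13 = 0.436. Conditional survival from age 13 to x is l_x / l_13.
  x=13: (0.436/0.436) × 24 = 24.0000
  x=14: (0.361/0.436) × 8 = 6.6239
  x=15: (0.273/0.436) × 16 = 10.0183
Sum = 24.0000 + 6.6239 + 10.0183 = 40.6422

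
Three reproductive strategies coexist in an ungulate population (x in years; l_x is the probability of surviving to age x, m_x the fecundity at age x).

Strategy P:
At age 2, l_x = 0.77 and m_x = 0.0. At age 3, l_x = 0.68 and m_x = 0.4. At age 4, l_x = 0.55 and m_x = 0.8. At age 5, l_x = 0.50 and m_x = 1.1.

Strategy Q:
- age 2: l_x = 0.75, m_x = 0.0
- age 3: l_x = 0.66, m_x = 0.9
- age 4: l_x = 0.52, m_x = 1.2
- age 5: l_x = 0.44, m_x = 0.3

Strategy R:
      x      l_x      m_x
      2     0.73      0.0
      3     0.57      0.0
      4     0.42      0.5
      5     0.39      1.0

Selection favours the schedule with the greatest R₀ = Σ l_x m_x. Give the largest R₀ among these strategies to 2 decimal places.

1.35

Strategy P: R₀ = 0.77×0.0 + 0.68×0.4 + 0.55×0.8 + 0.50×1.1 = 1.2620
Strategy Q: R₀ = 0.75×0.0 + 0.66×0.9 + 0.52×1.2 + 0.44×0.3 = 1.3500
Strategy R: R₀ = 0.73×0.0 + 0.57×0.0 + 0.42×0.5 + 0.39×1.0 = 0.6000
Highest R₀: strategy Q with 1.3500.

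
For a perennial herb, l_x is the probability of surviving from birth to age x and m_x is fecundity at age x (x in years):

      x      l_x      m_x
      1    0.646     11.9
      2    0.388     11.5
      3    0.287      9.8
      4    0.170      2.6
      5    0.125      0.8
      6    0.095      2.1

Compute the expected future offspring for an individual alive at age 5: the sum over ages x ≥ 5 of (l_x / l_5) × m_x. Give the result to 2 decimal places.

2.40

l_5 = 0.125. Conditional survival from age 5 to x is l_x / l_5.
  x=5: (0.125/0.125) × 0.8 = 0.8000
  x=6: (0.095/0.125) × 2.1 = 1.5960
Sum = 0.8000 + 1.5960 = 2.3960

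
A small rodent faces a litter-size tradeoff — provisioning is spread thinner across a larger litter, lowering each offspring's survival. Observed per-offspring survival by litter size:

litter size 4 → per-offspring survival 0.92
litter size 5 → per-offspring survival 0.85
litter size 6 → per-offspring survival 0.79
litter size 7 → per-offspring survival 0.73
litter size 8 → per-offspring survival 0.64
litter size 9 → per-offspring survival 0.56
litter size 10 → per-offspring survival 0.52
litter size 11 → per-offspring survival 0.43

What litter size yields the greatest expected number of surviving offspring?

10

Expected surviving offspring = c × s(c):
  c=4: 4 × 0.92 = 3.680
  c=5: 5 × 0.85 = 4.250
  c=6: 6 × 0.79 = 4.740
  c=7: 7 × 0.73 = 5.110
  c=8: 8 × 0.64 = 5.120
  c=9: 9 × 0.56 = 5.040
  c=10: 10 × 0.52 = 5.200
  c=11: 11 × 0.43 = 4.730
Maximum at c = 10 (5.200 surviving offspring).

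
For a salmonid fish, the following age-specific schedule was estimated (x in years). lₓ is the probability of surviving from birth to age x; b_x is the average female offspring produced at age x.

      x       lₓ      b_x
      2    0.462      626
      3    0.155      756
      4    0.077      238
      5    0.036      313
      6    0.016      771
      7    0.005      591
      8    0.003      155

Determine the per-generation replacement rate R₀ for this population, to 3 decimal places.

451.742

R₀ = Σ lₓ b_x:
  age 2: 0.462 × 626 = 289.2120
  age 3: 0.155 × 756 = 117.1800
  age 4: 0.077 × 238 = 18.3260
  age 5: 0.036 × 313 = 11.2680
  age 6: 0.016 × 771 = 12.3360
  age 7: 0.005 × 591 = 2.9550
  age 8: 0.003 × 155 = 0.4650
R₀ = 289.2120 + 117.1800 + 18.3260 + 11.2680 + 12.3360 + 2.9550 + 0.4650 = 451.7420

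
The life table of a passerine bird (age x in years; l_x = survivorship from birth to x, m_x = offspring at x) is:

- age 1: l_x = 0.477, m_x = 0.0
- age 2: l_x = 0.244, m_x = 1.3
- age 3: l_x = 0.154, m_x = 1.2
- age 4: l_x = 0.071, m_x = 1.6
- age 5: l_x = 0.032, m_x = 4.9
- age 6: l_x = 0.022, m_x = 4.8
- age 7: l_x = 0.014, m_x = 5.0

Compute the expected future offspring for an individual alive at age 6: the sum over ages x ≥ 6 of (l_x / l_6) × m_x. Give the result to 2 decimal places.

7.98

l_6 = 0.022. Conditional survival from age 6 to x is l_x / l_6.
  x=6: (0.022/0.022) × 4.8 = 4.8000
  x=7: (0.014/0.022) × 5.0 = 3.1818
Sum = 4.8000 + 3.1818 = 7.9818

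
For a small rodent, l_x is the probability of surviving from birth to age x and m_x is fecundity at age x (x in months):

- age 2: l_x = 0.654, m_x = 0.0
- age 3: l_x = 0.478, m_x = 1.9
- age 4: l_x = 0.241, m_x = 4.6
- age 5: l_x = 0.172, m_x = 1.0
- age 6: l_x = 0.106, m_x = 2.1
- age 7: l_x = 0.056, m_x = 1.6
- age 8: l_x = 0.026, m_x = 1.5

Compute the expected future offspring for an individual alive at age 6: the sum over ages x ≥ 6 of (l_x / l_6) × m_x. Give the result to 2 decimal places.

3.31

l_6 = 0.106. Conditional survival from age 6 to x is l_x / l_6.
  x=6: (0.106/0.106) × 2.1 = 2.1000
  x=7: (0.056/0.106) × 1.6 = 0.8453
  x=8: (0.026/0.106) × 1.5 = 0.3679
Sum = 2.1000 + 0.8453 + 0.3679 = 3.3132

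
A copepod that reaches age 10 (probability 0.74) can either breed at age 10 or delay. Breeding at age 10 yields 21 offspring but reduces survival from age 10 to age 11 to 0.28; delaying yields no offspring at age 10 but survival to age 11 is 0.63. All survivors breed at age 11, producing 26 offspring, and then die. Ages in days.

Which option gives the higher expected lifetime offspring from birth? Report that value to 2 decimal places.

20.93

breed at age 10: R₀ = 0.74 × (21 + 0.28 × 26) = 0.74 × 28.2800 = 20.9272
delay to age 11: R₀ = 0.74 × (0.63 × 26) = 0.74 × 16.3800 = 12.1212
Higher: breed at age 10 (20.9272).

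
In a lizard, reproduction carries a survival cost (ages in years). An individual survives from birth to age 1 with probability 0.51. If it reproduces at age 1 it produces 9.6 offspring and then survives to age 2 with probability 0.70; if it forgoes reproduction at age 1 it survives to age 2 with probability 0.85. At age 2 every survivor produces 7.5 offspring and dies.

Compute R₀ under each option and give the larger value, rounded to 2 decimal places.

breed at age 1: R₀ = 0.51 × (9.6 + 0.70 × 7.5) = 0.51 × 14.8500 = 7.5735
delay to age 2: R₀ = 0.51 × (0.85 × 7.5) = 0.51 × 6.3750 = 3.2513
Higher: breed at age 1 (7.5735).

7.57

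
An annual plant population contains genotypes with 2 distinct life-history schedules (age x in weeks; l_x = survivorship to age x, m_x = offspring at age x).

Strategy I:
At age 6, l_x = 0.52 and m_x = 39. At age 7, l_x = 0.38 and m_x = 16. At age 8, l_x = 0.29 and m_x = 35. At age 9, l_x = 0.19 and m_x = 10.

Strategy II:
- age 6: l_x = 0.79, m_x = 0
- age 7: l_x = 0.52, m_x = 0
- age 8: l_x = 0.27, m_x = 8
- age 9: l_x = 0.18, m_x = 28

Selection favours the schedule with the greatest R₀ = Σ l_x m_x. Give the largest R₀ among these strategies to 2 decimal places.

38.41

Strategy I: R₀ = 0.52×39 + 0.38×16 + 0.29×35 + 0.19×10 = 38.4100
Strategy II: R₀ = 0.79×0 + 0.52×0 + 0.27×8 + 0.18×28 = 7.2000
Highest R₀: strategy I with 38.4100.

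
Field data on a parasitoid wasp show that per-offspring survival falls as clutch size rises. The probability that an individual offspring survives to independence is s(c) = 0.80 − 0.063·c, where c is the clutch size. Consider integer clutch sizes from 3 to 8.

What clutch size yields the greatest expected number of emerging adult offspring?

Expected emerging adult offspring = c × s(c):
  c=3: 3 × 0.611 = 1.833
  c=4: 4 × 0.548 = 2.192
  c=5: 5 × 0.485 = 2.425
  c=6: 6 × 0.422 = 2.532
  c=7: 7 × 0.359 = 2.513
  c=8: 8 × 0.296 = 2.368
Maximum at c = 6 (2.532 emerging adult offspring).

6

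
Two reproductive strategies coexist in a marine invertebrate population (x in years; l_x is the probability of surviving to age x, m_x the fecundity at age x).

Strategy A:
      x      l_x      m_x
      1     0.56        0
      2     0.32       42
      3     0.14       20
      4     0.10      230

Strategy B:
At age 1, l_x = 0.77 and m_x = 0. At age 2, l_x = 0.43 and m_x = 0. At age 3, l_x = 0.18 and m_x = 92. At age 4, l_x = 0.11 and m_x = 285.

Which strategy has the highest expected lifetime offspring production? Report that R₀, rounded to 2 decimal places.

47.91

Strategy A: R₀ = 0.56×0 + 0.32×42 + 0.14×20 + 0.10×230 = 39.2400
Strategy B: R₀ = 0.77×0 + 0.43×0 + 0.18×92 + 0.11×285 = 47.9100
Highest R₀: strategy B with 47.9100.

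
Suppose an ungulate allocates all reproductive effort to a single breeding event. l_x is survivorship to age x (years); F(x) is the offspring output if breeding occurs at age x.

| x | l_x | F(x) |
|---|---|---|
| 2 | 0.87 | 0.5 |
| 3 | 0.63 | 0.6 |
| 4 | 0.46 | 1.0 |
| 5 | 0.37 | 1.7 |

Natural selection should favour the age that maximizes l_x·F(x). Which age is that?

Expected offspring if breeding at age x = l_x × F(x):
  age 2: 0.87 × 0.5 = 0.435
  age 3: 0.63 × 0.6 = 0.378
  age 4: 0.46 × 1.0 = 0.460
  age 5: 0.37 × 1.7 = 0.629
Maximum at age 5 (0.629).

5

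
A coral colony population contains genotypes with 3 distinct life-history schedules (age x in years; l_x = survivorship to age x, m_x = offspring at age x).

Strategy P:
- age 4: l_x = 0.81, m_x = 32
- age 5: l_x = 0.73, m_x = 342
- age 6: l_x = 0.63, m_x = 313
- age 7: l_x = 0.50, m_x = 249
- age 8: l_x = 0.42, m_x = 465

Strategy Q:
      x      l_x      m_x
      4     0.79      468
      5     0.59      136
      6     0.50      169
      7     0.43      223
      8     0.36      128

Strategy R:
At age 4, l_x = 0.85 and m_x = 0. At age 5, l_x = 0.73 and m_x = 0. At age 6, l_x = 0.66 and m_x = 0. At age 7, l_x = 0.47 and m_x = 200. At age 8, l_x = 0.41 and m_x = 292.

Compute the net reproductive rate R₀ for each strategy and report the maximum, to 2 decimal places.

792.57

Strategy P: R₀ = 0.81×32 + 0.73×342 + 0.63×313 + 0.50×249 + 0.42×465 = 792.5700
Strategy Q: R₀ = 0.79×468 + 0.59×136 + 0.50×169 + 0.43×223 + 0.36×128 = 676.4300
Strategy R: R₀ = 0.85×0 + 0.73×0 + 0.66×0 + 0.47×200 + 0.41×292 = 213.7200
Highest R₀: strategy P with 792.5700.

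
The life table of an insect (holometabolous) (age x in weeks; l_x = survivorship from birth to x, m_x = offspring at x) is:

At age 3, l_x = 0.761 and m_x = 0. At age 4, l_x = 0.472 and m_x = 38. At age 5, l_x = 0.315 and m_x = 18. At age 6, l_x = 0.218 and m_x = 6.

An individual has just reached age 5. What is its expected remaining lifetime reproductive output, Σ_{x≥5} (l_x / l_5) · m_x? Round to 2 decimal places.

l_5 = 0.315. Conditional survival from age 5 to x is l_x / l_5.
  x=5: (0.315/0.315) × 18 = 18.0000
  x=6: (0.218/0.315) × 6 = 4.1524
Sum = 18.0000 + 4.1524 = 22.1524

22.15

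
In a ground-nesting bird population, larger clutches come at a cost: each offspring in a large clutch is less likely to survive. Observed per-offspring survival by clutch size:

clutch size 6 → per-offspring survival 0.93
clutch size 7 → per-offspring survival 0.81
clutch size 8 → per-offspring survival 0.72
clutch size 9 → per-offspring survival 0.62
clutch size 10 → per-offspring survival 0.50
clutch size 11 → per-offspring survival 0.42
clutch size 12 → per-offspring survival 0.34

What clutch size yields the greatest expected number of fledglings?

8

Expected fledglings = c × s(c):
  c=6: 6 × 0.93 = 5.580
  c=7: 7 × 0.81 = 5.670
  c=8: 8 × 0.72 = 5.760
  c=9: 9 × 0.62 = 5.580
  c=10: 10 × 0.50 = 5.000
  c=11: 11 × 0.42 = 4.620
  c=12: 12 × 0.34 = 4.080
Maximum at c = 8 (5.760 fledglings).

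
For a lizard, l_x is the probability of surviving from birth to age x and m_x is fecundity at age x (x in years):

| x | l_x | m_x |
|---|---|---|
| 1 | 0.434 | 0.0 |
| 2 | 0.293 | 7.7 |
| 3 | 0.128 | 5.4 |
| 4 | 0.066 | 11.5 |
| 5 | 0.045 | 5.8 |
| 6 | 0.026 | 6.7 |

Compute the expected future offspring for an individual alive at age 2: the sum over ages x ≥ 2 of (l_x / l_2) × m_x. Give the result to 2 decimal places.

l_2 = 0.293. Conditional survival from age 2 to x is l_x / l_2.
  x=2: (0.293/0.293) × 7.7 = 7.7000
  x=3: (0.128/0.293) × 5.4 = 2.3590
  x=4: (0.066/0.293) × 11.5 = 2.5904
  x=5: (0.045/0.293) × 5.8 = 0.8908
  x=6: (0.026/0.293) × 6.7 = 0.5945
Sum = 7.7000 + 2.3590 + 2.5904 + 0.8908 + 0.5945 = 14.1348

14.13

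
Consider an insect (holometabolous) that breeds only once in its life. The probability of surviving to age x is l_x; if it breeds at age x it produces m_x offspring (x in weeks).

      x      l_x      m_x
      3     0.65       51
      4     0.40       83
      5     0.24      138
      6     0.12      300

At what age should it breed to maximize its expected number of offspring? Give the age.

Expected offspring if breeding at age x = l_x × m_x:
  age 3: 0.65 × 51 = 33.150
  age 4: 0.40 × 83 = 33.200
  age 5: 0.24 × 138 = 33.120
  age 6: 0.12 × 300 = 36.000
Maximum at age 6 (36.000).

6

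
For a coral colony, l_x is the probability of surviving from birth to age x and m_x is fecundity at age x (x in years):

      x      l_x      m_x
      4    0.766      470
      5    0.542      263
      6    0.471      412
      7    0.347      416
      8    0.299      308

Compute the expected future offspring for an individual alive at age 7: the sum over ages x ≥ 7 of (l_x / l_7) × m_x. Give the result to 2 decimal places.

681.39

l_7 = 0.347. Conditional survival from age 7 to x is l_x / l_7.
  x=7: (0.347/0.347) × 416 = 416.0000
  x=8: (0.299/0.347) × 308 = 265.3948
Sum = 416.0000 + 265.3948 = 681.3948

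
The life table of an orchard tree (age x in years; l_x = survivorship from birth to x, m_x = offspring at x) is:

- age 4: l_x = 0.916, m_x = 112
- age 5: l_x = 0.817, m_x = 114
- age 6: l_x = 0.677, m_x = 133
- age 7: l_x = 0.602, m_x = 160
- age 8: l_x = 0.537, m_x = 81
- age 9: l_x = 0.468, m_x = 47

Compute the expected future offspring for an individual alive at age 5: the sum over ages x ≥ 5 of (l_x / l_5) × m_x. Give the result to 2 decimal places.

422.27

l_5 = 0.817. Conditional survival from age 5 to x is l_x / l_5.
  x=5: (0.817/0.817) × 114 = 114.0000
  x=6: (0.677/0.817) × 133 = 110.2093
  x=7: (0.602/0.817) × 160 = 117.8947
  x=8: (0.537/0.817) × 81 = 53.2399
  x=9: (0.468/0.817) × 47 = 26.9229
Sum = 114.0000 + 110.2093 + 117.8947 + 53.2399 + 26.9229 = 422.2668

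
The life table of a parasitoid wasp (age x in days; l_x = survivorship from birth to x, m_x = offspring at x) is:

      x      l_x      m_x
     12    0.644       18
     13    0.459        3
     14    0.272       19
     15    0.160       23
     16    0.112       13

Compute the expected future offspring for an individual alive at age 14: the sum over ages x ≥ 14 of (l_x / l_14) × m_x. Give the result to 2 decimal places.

37.88

l_14 = 0.272. Conditional survival from age 14 to x is l_x / l_14.
  x=14: (0.272/0.272) × 19 = 19.0000
  x=15: (0.160/0.272) × 23 = 13.5294
  x=16: (0.112/0.272) × 13 = 5.3529
Sum = 19.0000 + 13.5294 + 5.3529 = 37.8824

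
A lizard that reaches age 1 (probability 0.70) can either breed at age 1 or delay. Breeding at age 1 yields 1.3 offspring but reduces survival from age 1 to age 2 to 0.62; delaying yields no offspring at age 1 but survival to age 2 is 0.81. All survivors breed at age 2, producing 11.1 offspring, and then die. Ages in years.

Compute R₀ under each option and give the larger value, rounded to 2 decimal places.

breed at age 1: R₀ = 0.70 × (1.3 + 0.62 × 11.1) = 0.70 × 8.1820 = 5.7274
delay to age 2: R₀ = 0.70 × (0.81 × 11.1) = 0.70 × 8.9910 = 6.2937
Higher: delay to age 2 (6.2937).

6.29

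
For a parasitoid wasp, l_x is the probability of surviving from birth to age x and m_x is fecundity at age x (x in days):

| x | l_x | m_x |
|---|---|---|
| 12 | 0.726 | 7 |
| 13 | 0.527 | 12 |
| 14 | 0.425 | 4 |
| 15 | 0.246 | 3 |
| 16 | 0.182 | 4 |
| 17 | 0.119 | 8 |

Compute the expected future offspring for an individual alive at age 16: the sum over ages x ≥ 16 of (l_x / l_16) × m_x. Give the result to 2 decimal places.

9.23

l_16 = 0.182. Conditional survival from age 16 to x is l_x / l_16.
  x=16: (0.182/0.182) × 4 = 4.0000
  x=17: (0.119/0.182) × 8 = 5.2308
Sum = 4.0000 + 5.2308 = 9.2308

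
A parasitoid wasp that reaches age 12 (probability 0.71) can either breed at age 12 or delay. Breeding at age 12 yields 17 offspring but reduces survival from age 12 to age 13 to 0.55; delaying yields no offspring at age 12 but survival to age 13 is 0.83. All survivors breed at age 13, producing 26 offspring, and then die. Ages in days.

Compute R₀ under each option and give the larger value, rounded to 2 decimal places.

22.22

breed at age 12: R₀ = 0.71 × (17 + 0.55 × 26) = 0.71 × 31.3000 = 22.2230
delay to age 13: R₀ = 0.71 × (0.83 × 26) = 0.71 × 21.5800 = 15.3218
Higher: breed at age 12 (22.2230).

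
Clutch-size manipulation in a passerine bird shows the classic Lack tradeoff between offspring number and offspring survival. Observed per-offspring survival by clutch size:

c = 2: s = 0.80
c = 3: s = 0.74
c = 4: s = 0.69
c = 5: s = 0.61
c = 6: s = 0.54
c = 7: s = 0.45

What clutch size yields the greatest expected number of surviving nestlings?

6

Expected surviving nestlings = c × s(c):
  c=2: 2 × 0.80 = 1.600
  c=3: 3 × 0.74 = 2.220
  c=4: 4 × 0.69 = 2.760
  c=5: 5 × 0.61 = 3.050
  c=6: 6 × 0.54 = 3.240
  c=7: 7 × 0.45 = 3.150
Maximum at c = 6 (3.240 surviving nestlings).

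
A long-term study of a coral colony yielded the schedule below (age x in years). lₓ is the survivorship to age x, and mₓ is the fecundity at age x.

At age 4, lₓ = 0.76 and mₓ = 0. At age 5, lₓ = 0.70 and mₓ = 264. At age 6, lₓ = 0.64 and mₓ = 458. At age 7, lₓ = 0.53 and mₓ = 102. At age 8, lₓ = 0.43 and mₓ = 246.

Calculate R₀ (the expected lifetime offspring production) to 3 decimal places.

637.760

R₀ = Σ lₓ mₓ:
  age 4: 0.76 × 0 = 0.0000
  age 5: 0.70 × 264 = 184.8000
  age 6: 0.64 × 458 = 293.1200
  age 7: 0.53 × 102 = 54.0600
  age 8: 0.43 × 246 = 105.7800
R₀ = 0.0000 + 184.8000 + 293.1200 + 54.0600 + 105.7800 = 637.7600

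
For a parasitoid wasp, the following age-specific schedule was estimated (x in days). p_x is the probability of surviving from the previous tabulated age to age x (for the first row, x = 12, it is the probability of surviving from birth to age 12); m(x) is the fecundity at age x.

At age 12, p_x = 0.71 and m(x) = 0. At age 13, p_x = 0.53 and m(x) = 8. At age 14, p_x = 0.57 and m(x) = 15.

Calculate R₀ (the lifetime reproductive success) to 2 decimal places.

Survivorship from birth: l_x = p_12·p_13·…·p_x.
  l_12 = 0.71000
  l_13 = 0.37630
  l_14 = 0.21449
R₀ = Σ l_x m(x):
  age 12: 0.71000 × 0 = 0.0000
  age 13: 0.37630 × 8 = 3.0104
  age 14: 0.21449 × 15 = 3.2173
R₀ = 0.0000 + 3.0104 + 3.2173 = 6.2278

6.23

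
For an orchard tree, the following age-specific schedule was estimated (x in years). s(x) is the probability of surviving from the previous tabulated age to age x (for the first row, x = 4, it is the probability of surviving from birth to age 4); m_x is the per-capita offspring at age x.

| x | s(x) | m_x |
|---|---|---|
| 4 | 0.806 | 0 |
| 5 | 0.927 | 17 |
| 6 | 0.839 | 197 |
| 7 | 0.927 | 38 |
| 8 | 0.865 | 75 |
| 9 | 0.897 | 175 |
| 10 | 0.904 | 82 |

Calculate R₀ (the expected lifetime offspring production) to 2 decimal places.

308.30

Survivorship from birth: l_x = s_4·s_5·…·s_x.
  l_4 = 0.80600
  l_5 = 0.74716
  l_6 = 0.62687
  l_7 = 0.58111
  l_8 = 0.50266
  l_9 = 0.45088
  l_10 = 0.40760
R₀ = Σ l_x m_x:
  age 4: 0.80600 × 0 = 0.0000
  age 5: 0.74716 × 17 = 12.7017
  age 6: 0.62687 × 197 = 123.4934
  age 7: 0.58111 × 38 = 22.0822
  age 8: 0.50266 × 75 = 37.6995
  age 9: 0.45088 × 175 = 78.9040
  age 10: 0.40760 × 82 = 33.4232
R₀ = 0.0000 + 12.7017 + 123.4934 + 22.0822 + 37.6995 + 78.9040 + 33.4232 = 308.3040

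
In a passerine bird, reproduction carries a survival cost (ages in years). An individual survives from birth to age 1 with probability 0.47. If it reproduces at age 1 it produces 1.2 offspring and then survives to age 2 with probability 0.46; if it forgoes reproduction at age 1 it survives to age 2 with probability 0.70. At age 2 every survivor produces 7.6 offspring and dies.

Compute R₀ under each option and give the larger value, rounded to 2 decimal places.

breed at age 1: R₀ = 0.47 × (1.2 + 0.46 × 7.6) = 0.47 × 4.6960 = 2.2071
delay to age 2: R₀ = 0.47 × (0.70 × 7.6) = 0.47 × 5.3200 = 2.5004
Higher: delay to age 2 (2.5004).

2.50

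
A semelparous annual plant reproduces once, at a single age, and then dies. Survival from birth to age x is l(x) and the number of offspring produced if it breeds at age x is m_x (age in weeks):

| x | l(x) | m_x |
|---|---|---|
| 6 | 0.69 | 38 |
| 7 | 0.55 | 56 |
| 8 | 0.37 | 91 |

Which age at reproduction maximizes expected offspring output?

Expected offspring if breeding at age x = l(x) × m_x:
  age 6: 0.69 × 38 = 26.220
  age 7: 0.55 × 56 = 30.800
  age 8: 0.37 × 91 = 33.670
Maximum at age 8 (33.670).

8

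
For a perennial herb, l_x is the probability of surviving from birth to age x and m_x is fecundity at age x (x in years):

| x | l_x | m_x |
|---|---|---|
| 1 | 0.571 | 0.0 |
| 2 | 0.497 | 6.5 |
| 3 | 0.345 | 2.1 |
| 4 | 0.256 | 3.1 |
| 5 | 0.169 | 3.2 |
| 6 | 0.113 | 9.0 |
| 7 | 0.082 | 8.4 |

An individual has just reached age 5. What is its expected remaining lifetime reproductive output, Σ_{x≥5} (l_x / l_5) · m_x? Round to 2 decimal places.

l_5 = 0.169. Conditional survival from age 5 to x is l_x / l_5.
  x=5: (0.169/0.169) × 3.2 = 3.2000
  x=6: (0.113/0.169) × 9.0 = 6.0178
  x=7: (0.082/0.169) × 8.4 = 4.0757
Sum = 3.2000 + 6.0178 + 4.0757 = 13.2935

13.29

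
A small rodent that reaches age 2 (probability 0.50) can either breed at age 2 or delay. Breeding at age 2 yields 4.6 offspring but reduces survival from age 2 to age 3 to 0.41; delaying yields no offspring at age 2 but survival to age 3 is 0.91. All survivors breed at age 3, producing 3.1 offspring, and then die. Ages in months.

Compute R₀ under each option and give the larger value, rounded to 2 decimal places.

breed at age 2: R₀ = 0.50 × (4.6 + 0.41 × 3.1) = 0.50 × 5.8710 = 2.9355
delay to age 3: R₀ = 0.50 × (0.91 × 3.1) = 0.50 × 2.8210 = 1.4105
Higher: breed at age 2 (2.9355).

2.94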